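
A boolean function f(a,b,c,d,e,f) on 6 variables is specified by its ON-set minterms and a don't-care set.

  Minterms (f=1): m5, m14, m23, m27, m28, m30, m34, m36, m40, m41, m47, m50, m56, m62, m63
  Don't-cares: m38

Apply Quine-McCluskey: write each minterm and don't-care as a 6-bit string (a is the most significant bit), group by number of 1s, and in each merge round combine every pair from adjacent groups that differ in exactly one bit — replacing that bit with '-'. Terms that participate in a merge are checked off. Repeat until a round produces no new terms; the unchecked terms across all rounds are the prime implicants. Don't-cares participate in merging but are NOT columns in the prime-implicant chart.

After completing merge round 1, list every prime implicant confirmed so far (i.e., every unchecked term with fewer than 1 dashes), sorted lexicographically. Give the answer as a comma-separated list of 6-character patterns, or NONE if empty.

000101, 010111, 011011

size-2^0 implicants → 000101  001110(✓)  010111  011011  011100(✓)  011110(✓)  100010(✓)  100100(✓)  100110(✓)  101000(✓)  101001(✓)  101111(✓)  110010(✓)  111000(✓)  111110(✓)  111111(✓)
size-2^1 implicants → -11110  0-1110  0111-0  1-0010  1-1000  1-1111  100-10  1001-0  10100-  11111-
Unchecked terms (primes): -11110, 0-1110, 000101, 010111, 011011, 0111-0, 1-0010, 1-1000, 1-1111, 100-10, 1001-0, 10100-, 11111-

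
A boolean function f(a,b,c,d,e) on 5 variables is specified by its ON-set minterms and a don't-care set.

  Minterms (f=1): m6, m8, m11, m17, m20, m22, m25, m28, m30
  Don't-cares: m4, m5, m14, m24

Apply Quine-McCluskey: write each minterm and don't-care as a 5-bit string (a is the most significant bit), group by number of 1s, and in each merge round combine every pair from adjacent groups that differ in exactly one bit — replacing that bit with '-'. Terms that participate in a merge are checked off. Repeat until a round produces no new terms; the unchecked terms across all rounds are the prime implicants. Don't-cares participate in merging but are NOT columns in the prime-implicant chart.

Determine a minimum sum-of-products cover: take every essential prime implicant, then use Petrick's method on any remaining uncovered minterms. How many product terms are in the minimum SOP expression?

Round 0: 00100✓ 00101✓ 00110✓ 01000✓ 01011 01110✓ 10001✓ 10100✓ 10110✓ 11000✓ 11001✓ 11100✓ 11110✓
Round 1: -0100✓ -0110✓ -1000 -1110✓ 0-110✓ 001-0✓ 0010- 1-001 1-100✓ 1-110✓ 101-0✓ 11-00 1100- 111-0✓
Round 2: --110 -01-0 1-1-0
PIs = {--110, -01-0, -1000, 0010-, 01011, 1-001, 1-1-0, 11-00, 1100-}
Coverage chart:
  m6: --110,-01-0
  m8: -1000 ←essential
  m11: 01011 ←essential
  m17: 1-001 ←essential
  m20: -01-0,1-1-0
  m22: --110,-01-0,1-1-0
  m25: 1-001,1100-
  m28: 1-1-0,11-00
  m30: --110,1-1-0
Essential: -1000, 01011, 1-001
Petrick residual → --110, 1-1-0
Min cover (5 terms): cde' + bc'd'e' + a'bc'de + ac'd'e + ace'

5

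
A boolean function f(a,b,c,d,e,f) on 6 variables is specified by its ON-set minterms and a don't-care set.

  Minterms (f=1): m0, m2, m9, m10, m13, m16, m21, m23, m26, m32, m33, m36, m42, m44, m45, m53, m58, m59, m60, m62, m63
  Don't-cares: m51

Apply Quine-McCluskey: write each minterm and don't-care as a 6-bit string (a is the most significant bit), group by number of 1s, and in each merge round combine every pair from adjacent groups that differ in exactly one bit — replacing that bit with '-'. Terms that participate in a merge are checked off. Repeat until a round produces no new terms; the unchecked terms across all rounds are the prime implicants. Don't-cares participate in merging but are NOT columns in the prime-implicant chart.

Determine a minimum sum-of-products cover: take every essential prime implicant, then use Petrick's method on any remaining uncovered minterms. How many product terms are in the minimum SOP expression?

Round 0: 000000✓ 000010✓ 001001✓ 001010✓ 001101✓ 010000✓ 010101✓ 010111✓ 011010✓ 100000✓ 100001✓ 100100✓ 101010✓ 101100✓ 101101✓ 110011✓ 110101✓ 111010✓ 111011✓ 111100✓ 111110✓ 111111✓
Round 1: -00000 -01010✓ -01101 -10101 -11010✓ 0-0000 0-1010✓ 00-010 0000-0 001-01 0101-1 1-1010✓ 1-1100 10-100 100-00 10000- 10110- 11-011 111-10✓ 111-11✓ 11101-✓ 1111-0 11111-✓
Round 2: --1010 111-1-
PIs = {--1010, -00000, -01101, -10101, 0-0000, 00-010, 0000-0, 001-01, 0101-1, 1-1100, 10-100, 100-00, 10000-, 10110-, 11-011, 111-1-, 1111-0}
Coverage chart:
  m0: -00000,0-0000,0000-0
  m2: 00-010,0000-0
  m9: 001-01 ←essential
  m10: --1010,00-010
  m13: -01101,001-01
  m16: 0-0000 ←essential
  m21: -10101,0101-1
  m23: 0101-1 ←essential
  m26: --1010 ←essential
  m32: -00000,100-00,10000-
  m33: 10000- ←essential
  m36: 10-100,100-00
  m42: --1010 ←essential
  m44: 1-1100,10-100,10110-
  m45: -01101,10110-
  m53: -10101 ←essential
  m58: --1010,111-1-
  m59: 11-011,111-1-
  m60: 1-1100,1111-0
  m62: 111-1-,1111-0
  m63: 111-1- ←essential
Essential: --1010, -10101, 0-0000, 001-01, 0101-1, 10000-, 111-1-
Petrick residual → -01101, 00-010, 1-1100, 10-100
Min cover (11 terms): cd'ef' + b'cde'f + bc'de'f + a'c'd'e'f' + a'b'd'ef' + a'b'ce'f + a'bc'df + acde'f' + ab'de'f' + ab'c'd'e' + abce

11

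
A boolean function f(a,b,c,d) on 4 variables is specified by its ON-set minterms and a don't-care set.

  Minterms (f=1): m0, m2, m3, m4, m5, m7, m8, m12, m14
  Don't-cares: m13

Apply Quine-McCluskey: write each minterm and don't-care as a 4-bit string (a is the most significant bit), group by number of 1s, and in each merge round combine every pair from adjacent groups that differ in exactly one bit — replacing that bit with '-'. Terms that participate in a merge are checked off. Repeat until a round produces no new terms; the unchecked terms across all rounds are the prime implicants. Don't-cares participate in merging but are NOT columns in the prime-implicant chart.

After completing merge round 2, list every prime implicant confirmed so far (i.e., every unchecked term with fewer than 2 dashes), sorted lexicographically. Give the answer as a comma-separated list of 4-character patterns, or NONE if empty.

0-11, 00-0, 001-, 01-1, 11-0

size-2^0 implicants → 0000(✓)  0010(✓)  0011(✓)  0100(✓)  0101(✓)  0111(✓)  1000(✓)  1100(✓)  1101(✓)  1110(✓)
size-2^1 implicants → -000(✓)  -100(✓)  -101(✓)  0-00(✓)  0-11  00-0  001-  01-1  010-(✓)  1-00(✓)  11-0  110-(✓)
size-2^2 implicants → --00  -10-
Unchecked terms (primes): --00, -10-, 0-11, 00-0, 001-, 01-1, 11-0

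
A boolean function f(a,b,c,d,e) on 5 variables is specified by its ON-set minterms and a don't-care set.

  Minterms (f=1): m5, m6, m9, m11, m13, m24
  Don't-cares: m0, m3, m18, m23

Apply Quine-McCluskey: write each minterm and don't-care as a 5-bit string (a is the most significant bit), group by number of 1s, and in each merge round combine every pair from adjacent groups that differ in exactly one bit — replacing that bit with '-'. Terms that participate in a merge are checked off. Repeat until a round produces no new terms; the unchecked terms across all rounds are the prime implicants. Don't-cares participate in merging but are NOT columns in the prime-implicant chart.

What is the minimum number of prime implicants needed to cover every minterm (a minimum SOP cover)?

4

size-2^0 implicants → 00000  00011(✓)  00101(✓)  00110  01001(✓)  01011(✓)  01101(✓)  10010  10111  11000
size-2^1 implicants → 0-011  0-101  01-01  010-1
Unchecked terms (primes): 0-011, 0-101, 00000, 00110, 01-01, 010-1, 10010, 10111, 11000
Minterm coverage:
  m5 ⊆ 0-101 [E]
  m6 ⊆ 00110 [E]
  m9 ⊆ 01-01,010-1
  m11 ⊆ 0-011,010-1
  m13 ⊆ 0-101,01-01
  m24 ⊆ 11000 [E]
E = {0-101, 00110, 11000}
Petrick residual → 010-1
Cover = a'cd'e + a'b'cde' + a'bc'e + abc'd'e'  |cover|=4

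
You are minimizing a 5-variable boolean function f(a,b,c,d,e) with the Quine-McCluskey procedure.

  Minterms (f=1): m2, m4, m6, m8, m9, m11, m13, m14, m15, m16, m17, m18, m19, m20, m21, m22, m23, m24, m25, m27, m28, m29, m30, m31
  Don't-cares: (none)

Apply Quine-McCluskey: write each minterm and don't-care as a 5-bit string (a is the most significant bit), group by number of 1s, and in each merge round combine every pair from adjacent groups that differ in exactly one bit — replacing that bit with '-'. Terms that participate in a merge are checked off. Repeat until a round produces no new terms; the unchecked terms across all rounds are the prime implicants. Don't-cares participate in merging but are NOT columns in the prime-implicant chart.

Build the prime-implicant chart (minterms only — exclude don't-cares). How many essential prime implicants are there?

4

size-2^0 implicants → 00010(✓)  00100(✓)  00110(✓)  01000(✓)  01001(✓)  01011(✓)  01101(✓)  01110(✓)  01111(✓)  10000(✓)  10001(✓)  10010(✓)  10011(✓)  10100(✓)  10101(✓)  10110(✓)  10111(✓)  11000(✓)  11001(✓)  11011(✓)  11100(✓)  11101(✓)  11110(✓)  11111(✓)
size-2^1 implicants → -0010(✓)  -0100(✓)  -0110(✓)  -1000(✓)  -1001(✓)  -1011(✓)  -1101(✓)  -1110(✓)  -1111(✓)  0-110(✓)  00-10(✓)  001-0(✓)  01-01(✓)  01-11(✓)  010-1(✓)  0100-(✓)  011-1(✓)  0111-(✓)  1-000(✓)  1-001(✓)  1-011(✓)  1-100(✓)  1-101(✓)  1-110(✓)  1-111(✓)  10-00(✓)  10-01(✓)  10-10(✓)  10-11(✓)  100-0(✓)  100-1(✓)  1000-(✓)  1001-(✓)  101-0(✓)  101-1(✓)  1010-(✓)  1011-(✓)  11-00(✓)  11-01(✓)  11-11(✓)  110-1(✓)  1100-(✓)  111-0(✓)  111-1(✓)  1110-(✓)  1111-(✓)
size-2^2 implicants → --110  -0-10  -01-0  -1-01(✓)  -1-11(✓)  -10-1(✓)  -100-  -11-1(✓)  -111-  01--1(✓)  1--00(✓)  1--01(✓)  1--11(✓)  1-0-1(✓)  1-00-(✓)  1-1-0(✓)  1-1-1(✓)  1-10-(✓)  1-11-(✓)  10--0(✓)  10--1(✓)  10-0-(✓)  10-1-(✓)  100--(✓)  101--(✓)  11--1(✓)  11-0-(✓)  111--(✓)
size-2^3 implicants → -1--1  1---1  1--0-  1-1--  10---
Unchecked terms (primes): --110, -0-10, -01-0, -1--1, -100-, -111-, 1---1, 1--0-, 1-1--, 10---
Minterm coverage:
  m2 ⊆ -0-10 [E]
  m4 ⊆ -01-0 [E]
  m6 ⊆ --110,-0-10,-01-0
  m8 ⊆ -100- [E]
  m9 ⊆ -1--1,-100-
  m11 ⊆ -1--1 [E]
  m13 ⊆ -1--1 [E]
  m14 ⊆ --110,-111-
  m15 ⊆ -1--1,-111-
  m16 ⊆ 1--0-,10---
  m17 ⊆ 1---1,1--0-,10---
  m18 ⊆ -0-10,10---
  m19 ⊆ 1---1,10---
  m20 ⊆ -01-0,1--0-,1-1--,10---
  m21 ⊆ 1---1,1--0-,1-1--,10---
  m22 ⊆ --110,-0-10,-01-0,1-1--,10---
  m23 ⊆ 1---1,1-1--,10---
  m24 ⊆ -100-,1--0-
  m25 ⊆ -1--1,-100-,1---1,1--0-
  m27 ⊆ -1--1,1---1
  m28 ⊆ 1--0-,1-1--
  m29 ⊆ -1--1,1---1,1--0-,1-1--
  m30 ⊆ --110,-111-,1-1--
  m31 ⊆ -1--1,-111-,1---1,1-1--
E = {-0-10, -01-0, -1--1, -100-}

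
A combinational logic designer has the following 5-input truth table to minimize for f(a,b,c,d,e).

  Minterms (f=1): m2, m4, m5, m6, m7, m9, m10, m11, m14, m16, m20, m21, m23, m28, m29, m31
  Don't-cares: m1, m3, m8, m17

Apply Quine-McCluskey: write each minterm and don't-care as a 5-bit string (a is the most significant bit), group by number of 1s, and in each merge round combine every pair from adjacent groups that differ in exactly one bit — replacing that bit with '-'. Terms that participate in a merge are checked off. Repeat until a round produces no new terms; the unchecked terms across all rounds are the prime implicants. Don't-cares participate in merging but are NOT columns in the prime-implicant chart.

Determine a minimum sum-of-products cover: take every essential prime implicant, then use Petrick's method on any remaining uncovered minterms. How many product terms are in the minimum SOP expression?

Round 0: 00001✓ 00010✓ 00011✓ 00100✓ 00101✓ 00110✓ 00111✓ 01000✓ 01001✓ 01010✓ 01011✓ 01110✓ 10000✓ 10001✓ 10100✓ 10101✓ 10111✓ 11100✓ 11101✓ 11111✓
Round 1: -0001✓ -0100✓ -0101✓ -0111✓ 0-001✓ 0-010✓ 0-011✓ 0-110✓ 00-01✓ 00-10✓ 00-11✓ 000-1✓ 0001-✓ 001-0✓ 001-1✓ 0010-✓ 0011-✓ 01-10✓ 010-0✓ 010-1✓ 0100-✓ 0101-✓ 1-100✓ 1-101✓ 1-111✓ 10-00✓ 10-01✓ 1000-✓ 101-1✓ 1010-✓ 111-1✓ 1110-✓
Round 2: -0-01 -01-1 -010- 0--10 0-0-1 0-01- 00--1 00-1- 001-- 010-- 1-1-1 1-10- 10-0-
PIs = {-0-01, -01-1, -010-, 0--10, 0-0-1, 0-01-, 00--1, 00-1-, 001--, 010--, 1-1-1, 1-10-, 10-0-}
Coverage chart:
  m2: 0--10,0-01-,00-1-
  m4: -010-,001--
  m5: -0-01,-01-1,-010-,00--1,001--
  m6: 0--10,00-1-,001--
  m7: -01-1,00--1,00-1-,001--
  m9: 0-0-1,010--
  m10: 0--10,0-01-,010--
  m11: 0-0-1,0-01-,010--
  m14: 0--10 ←essential
  m16: 10-0- ←essential
  m20: -010-,1-10-,10-0-
  m21: -0-01,-01-1,-010-,1-1-1,1-10-,10-0-
  m23: -01-1,1-1-1
  m28: 1-10- ←essential
  m29: 1-1-1,1-10-
  m31: 1-1-1 ←essential
Essential: 0--10, 1-1-1, 1-10-, 10-0-
Petrick residual → 0-0-1, 001--
Min cover (6 terms): a'de' + a'c'e + a'b'c + ace + acd' + ab'd'

6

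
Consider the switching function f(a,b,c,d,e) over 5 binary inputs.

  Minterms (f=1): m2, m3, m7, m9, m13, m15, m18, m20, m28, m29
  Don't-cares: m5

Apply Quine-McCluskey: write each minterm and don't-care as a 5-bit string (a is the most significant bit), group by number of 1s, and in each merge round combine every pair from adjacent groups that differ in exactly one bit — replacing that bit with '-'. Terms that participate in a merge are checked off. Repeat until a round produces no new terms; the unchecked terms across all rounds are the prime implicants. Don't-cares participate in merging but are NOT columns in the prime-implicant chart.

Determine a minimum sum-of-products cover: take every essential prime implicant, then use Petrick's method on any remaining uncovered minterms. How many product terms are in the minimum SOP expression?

6

Round 0: 00010✓ 00011✓ 00101✓ 00111✓ 01001✓ 01101✓ 01111✓ 10010✓ 10100✓ 11100✓ 11101✓
Round 1: -0010 -1101 0-101✓ 0-111✓ 00-11 0001- 001-1✓ 01-01 011-1✓ 1-100 1110-
Round 2: 0-1-1
PIs = {-0010, -1101, 0-1-1, 00-11, 0001-, 01-01, 1-100, 1110-}
Coverage chart:
  m2: -0010,0001-
  m3: 00-11,0001-
  m7: 0-1-1,00-11
  m9: 01-01 ←essential
  m13: -1101,0-1-1,01-01
  m15: 0-1-1 ←essential
  m18: -0010 ←essential
  m20: 1-100 ←essential
  m28: 1-100,1110-
  m29: -1101,1110-
Essential: -0010, 0-1-1, 01-01, 1-100
Petrick residual → -1101, 00-11
Min cover (6 terms): b'c'de' + bcd'e + a'ce + a'b'de + a'bd'e + acd'e'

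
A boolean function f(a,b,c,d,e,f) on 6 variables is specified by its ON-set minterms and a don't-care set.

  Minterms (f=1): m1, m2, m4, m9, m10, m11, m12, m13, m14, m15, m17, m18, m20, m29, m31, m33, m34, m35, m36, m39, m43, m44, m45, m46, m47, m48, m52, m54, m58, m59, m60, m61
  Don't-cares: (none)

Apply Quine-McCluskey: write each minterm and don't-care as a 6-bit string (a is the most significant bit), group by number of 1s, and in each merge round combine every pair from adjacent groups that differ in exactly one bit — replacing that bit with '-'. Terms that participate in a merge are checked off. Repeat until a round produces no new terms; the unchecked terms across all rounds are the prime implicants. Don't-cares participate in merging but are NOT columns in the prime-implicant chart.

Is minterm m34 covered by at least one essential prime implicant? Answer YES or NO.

size-2^0 implicants → 000001(✓)  000010(✓)  000100(✓)  001001(✓)  001010(✓)  001011(✓)  001100(✓)  001101(✓)  001110(✓)  001111(✓)  010001(✓)  010010(✓)  010100(✓)  011101(✓)  011111(✓)  100001(✓)  100010(✓)  100011(✓)  100100(✓)  100111(✓)  101011(✓)  101100(✓)  101101(✓)  101110(✓)  101111(✓)  110000(✓)  110100(✓)  110110(✓)  111010(✓)  111011(✓)  111100(✓)  111101(✓)
size-2^1 implicants → -00001  -00010  -00100(✓)  -01011(✓)  -01100(✓)  -01101(✓)  -01110(✓)  -01111(✓)  -10100(✓)  -11101(✓)  0-0001  0-0010  0-0100(✓)  0-1101(✓)  0-1111(✓)  00-001  00-010  00-100(✓)  001-01(✓)  001-10(✓)  001-11(✓)  0010-1(✓)  00101-(✓)  0011-0(✓)  0011-1(✓)  00110-(✓)  00111-(✓)  0111-1(✓)  1-0100(✓)  1-1011  1-1100(✓)  1-1101(✓)  10-011(✓)  10-100(✓)  10-111(✓)  100-11(✓)  1000-1  10001-  101-11(✓)  1011-0(✓)  1011-1(✓)  10110-(✓)  10111-(✓)  11-100(✓)  110-00  1101-0  11101-  11110-(✓)
size-2^2 implicants → --0100  --1101  -0-100  -01-11  -011-0(✓)  -011-1(✓)  -0110-(✓)  -0111-(✓)  0-11-1  001--1  001-1-  0011--(✓)  1--100  1-110-  10--11  1011--(✓)
size-2^3 implicants → -011--
Unchecked terms (primes): --0100, --1101, -0-100, -00001, -00010, -01-11, -011--, 0-0001, 0-0010, 0-11-1, 00-001, 00-010, 001--1, 001-1-, 1--100, 1-1011, 1-110-, 10--11, 1000-1, 10001-, 110-00, 1101-0, 11101-
Minterm coverage:
  m1 ⊆ -00001,0-0001,00-001
  m2 ⊆ -00010,0-0010,00-010
  m4 ⊆ --0100,-0-100
  m9 ⊆ 00-001,001--1
  m10 ⊆ 00-010,001-1-
  m11 ⊆ -01-11,001--1,001-1-
  m12 ⊆ -0-100,-011--
  m13 ⊆ --1101,-011--,0-11-1,001--1
  m14 ⊆ -011--,001-1-
  m15 ⊆ -01-11,-011--,0-11-1,001--1,001-1-
  m17 ⊆ 0-0001 [E]
  m18 ⊆ 0-0010 [E]
  m20 ⊆ --0100 [E]
  m29 ⊆ --1101,0-11-1
  m31 ⊆ 0-11-1 [E]
  m33 ⊆ -00001,1000-1
  m34 ⊆ -00010,10001-
  m35 ⊆ 10--11,1000-1,10001-
  m36 ⊆ --0100,-0-100,1--100
  m39 ⊆ 10--11 [E]
  m43 ⊆ -01-11,1-1011,10--11
  m44 ⊆ -0-100,-011--,1--100,1-110-
  m45 ⊆ --1101,-011--,1-110-
  m46 ⊆ -011-- [E]
  m47 ⊆ -01-11,-011--,10--11
  m48 ⊆ 110-00 [E]
  m52 ⊆ --0100,1--100,110-00,1101-0
  m54 ⊆ 1101-0 [E]
  m58 ⊆ 11101- [E]
  m59 ⊆ 1-1011,11101-
  m60 ⊆ 1--100,1-110-
  m61 ⊆ --1101,1-110-
E = {--0100, -011--, 0-0001, 0-0010, 0-11-1, 10--11, 110-00, 1101-0, 11101-}

NO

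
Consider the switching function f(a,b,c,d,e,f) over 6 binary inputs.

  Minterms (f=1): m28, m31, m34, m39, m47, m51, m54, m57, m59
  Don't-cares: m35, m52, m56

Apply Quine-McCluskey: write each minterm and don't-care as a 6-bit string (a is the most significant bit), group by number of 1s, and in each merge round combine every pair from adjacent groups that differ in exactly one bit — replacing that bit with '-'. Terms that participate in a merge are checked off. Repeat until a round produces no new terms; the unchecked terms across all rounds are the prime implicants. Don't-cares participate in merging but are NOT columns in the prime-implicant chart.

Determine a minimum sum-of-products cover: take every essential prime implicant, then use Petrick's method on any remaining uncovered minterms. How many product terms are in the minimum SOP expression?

7

size-2^0 implicants → 011100  011111  100010(✓)  100011(✓)  100111(✓)  101111(✓)  110011(✓)  110100(✓)  110110(✓)  111000(✓)  111001(✓)  111011(✓)
size-2^1 implicants → 1-0011  10-111  100-11  10001-  11-011  1101-0  1110-1  11100-
Unchecked terms (primes): 011100, 011111, 1-0011, 10-111, 100-11, 10001-, 11-011, 1101-0, 1110-1, 11100-
Minterm coverage:
  m28 ⊆ 011100 [E]
  m31 ⊆ 011111 [E]
  m34 ⊆ 10001- [E]
  m39 ⊆ 10-111,100-11
  m47 ⊆ 10-111 [E]
  m51 ⊆ 1-0011,11-011
  m54 ⊆ 1101-0 [E]
  m57 ⊆ 1110-1,11100-
  m59 ⊆ 11-011,1110-1
E = {011100, 011111, 10-111, 10001-, 1101-0}
Petrick residual → 1-0011, 1110-1
Cover = a'bcde'f' + a'bcdef + ac'd'ef + ab'def + ab'c'd'e + abc'df' + abcd'f  |cover|=7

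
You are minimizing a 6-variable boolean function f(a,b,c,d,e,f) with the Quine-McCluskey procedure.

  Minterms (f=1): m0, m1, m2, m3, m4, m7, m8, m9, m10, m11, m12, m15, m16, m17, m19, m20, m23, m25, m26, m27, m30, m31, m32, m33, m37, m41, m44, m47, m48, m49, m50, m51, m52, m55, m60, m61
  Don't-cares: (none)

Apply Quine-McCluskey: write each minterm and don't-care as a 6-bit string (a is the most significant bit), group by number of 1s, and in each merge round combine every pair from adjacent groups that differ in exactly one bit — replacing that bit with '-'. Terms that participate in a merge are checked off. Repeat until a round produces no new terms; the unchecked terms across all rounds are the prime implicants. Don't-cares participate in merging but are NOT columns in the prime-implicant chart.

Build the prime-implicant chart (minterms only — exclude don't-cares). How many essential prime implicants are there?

Round 0: 000000✓ 000001✓ 000010✓ 000011✓ 000100✓ 000111✓ 001000✓ 001001✓ 001010✓ 001011✓ 001100✓ 001111✓ 010000✓ 010001✓ 010011✓ 010100✓ 010111✓ 011001✓ 011010✓ 011011✓ 011110✓ 011111✓ 100000✓ 100001✓ 100101✓ 101001✓ 101100✓ 101111✓ 110000✓ 110001✓ 110010✓ 110011✓ 110100✓ 110111✓ 111100✓ 111101✓
Round 1: -00000✓ -00001✓ -01001✓ -01100 -01111 -10000✓ -10001✓ -10011✓ -10100✓ -10111✓ 0-0000✓ 0-0001✓ 0-0011✓ 0-0100✓ 0-0111✓ 0-1001✓ 0-1010✓ 0-1011✓ 0-1111✓ 00-000✓ 00-001✓ 00-010✓ 00-011✓ 00-100✓ 00-111✓ 000-00✓ 000-11✓ 0000-0✓ 0000-1✓ 00000-✓ 00001-✓ 001-00✓ 001-11✓ 0010-0✓ 0010-1✓ 00100-✓ 00101-✓ 01-001✓ 01-011✓ 01-111✓ 010-00✓ 010-11✓ 0100-1✓ 01000-✓ 011-10✓ 011-11✓ 0110-1✓ 01101-✓ 01111-✓ 1-0000✓ 1-0001✓ 1-1100 10-001✓ 100-01 10000-✓ 11-100 110-00✓ 110-11✓ 1100-0✓ 1100-1✓ 11000-✓ 11001-✓ 11110-
Round 2: --0000✓ --0001✓ -0-001 -0000-✓ -10-00 -10-11 -100-1 -1000-✓ 0--001✓ 0--011✓ 0--111✓ 0-0-00 0-0-11✓ 0-00-1✓ 0-000-✓ 0-1-11✓ 0-10-1✓ 0-101- 00--00 00--11✓ 00-0-0✓ 00-0-1✓ 00-00-✓ 00-01-✓ 0000--✓ 0010--✓ 01--11✓ 01-0-1✓ 011-1- 1-000-✓ 1100--
Round 3: --000- 0---11 0--0-1 00-0--
PIs = {--000-, -0-001, -01100, -01111, -10-00, -10-11, -100-1, 0---11, 0--0-1, 0-0-00, 0-101-, 00--00, 00-0--, 011-1-, 1-1100, 100-01, 11-100, 1100--, 11110-}
Coverage chart:
  m0: --000-,0-0-00,00--00,00-0--
  m1: --000-,-0-001,0--0-1,00-0--
  m2: 00-0-- ←essential
  m3: 0---11,0--0-1,00-0--
  m4: 0-0-00,00--00
  m7: 0---11 ←essential
  m8: 00--00,00-0--
  m9: -0-001,0--0-1,00-0--
  m10: 0-101-,00-0--
  m11: 0---11,0--0-1,0-101-,00-0--
  m12: -01100,00--00
  m15: -01111,0---11
  m16: --000-,-10-00,0-0-00
  m17: --000-,-100-1,0--0-1
  m19: -10-11,-100-1,0---11,0--0-1
  m20: -10-00,0-0-00
  m23: -10-11,0---11
  m25: 0--0-1 ←essential
  m26: 0-101-,011-1-
  m27: 0---11,0--0-1,0-101-,011-1-
  m30: 011-1- ←essential
  m31: 0---11,011-1-
  m32: --000- ←essential
  m33: --000-,-0-001,100-01
  m37: 100-01 ←essential
  m41: -0-001 ←essential
  m44: -01100,1-1100
  m47: -01111 ←essential
  m48: --000-,-10-00,1100--
  m49: --000-,-100-1,1100--
  m50: 1100-- ←essential
  m51: -10-11,-100-1,1100--
  m52: -10-00,11-100
  m55: -10-11 ←essential
  m60: 1-1100,11-100,11110-
  m61: 11110- ←essential
Essential: --000-, -0-001, -01111, -10-11, 0---11, 0--0-1, 00-0--, 011-1-, 100-01, 1100--, 11110-

11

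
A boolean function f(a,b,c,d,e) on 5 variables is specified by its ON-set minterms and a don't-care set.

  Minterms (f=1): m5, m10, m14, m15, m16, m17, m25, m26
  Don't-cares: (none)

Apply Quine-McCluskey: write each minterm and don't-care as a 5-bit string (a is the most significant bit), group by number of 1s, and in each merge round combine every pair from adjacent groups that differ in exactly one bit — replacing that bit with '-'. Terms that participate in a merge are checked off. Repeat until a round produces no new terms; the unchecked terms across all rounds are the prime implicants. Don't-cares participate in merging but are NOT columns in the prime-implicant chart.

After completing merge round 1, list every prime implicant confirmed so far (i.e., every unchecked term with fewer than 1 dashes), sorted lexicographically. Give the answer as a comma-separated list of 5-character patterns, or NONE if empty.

00101

[col 0] 00101, 01010*, 01110*, 01111*, 10000*, 10001*, 11001*, 11010*
[col 1] -1010, 01-10, 0111-, 1-001, 1000-
Prime implicants: -1010, 00101, 01-10, 0111-, 1-001, 1000-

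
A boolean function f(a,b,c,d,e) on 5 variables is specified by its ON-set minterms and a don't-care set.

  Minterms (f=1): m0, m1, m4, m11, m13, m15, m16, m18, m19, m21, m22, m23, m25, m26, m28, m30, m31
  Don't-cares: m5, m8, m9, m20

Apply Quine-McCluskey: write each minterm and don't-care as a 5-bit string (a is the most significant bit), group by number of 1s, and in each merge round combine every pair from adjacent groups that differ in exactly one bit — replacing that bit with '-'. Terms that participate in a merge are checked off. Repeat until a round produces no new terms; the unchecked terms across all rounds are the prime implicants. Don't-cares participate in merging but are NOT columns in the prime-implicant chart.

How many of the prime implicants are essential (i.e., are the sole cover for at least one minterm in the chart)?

size-2^0 implicants → 00000(✓)  00001(✓)  00100(✓)  00101(✓)  01000(✓)  01001(✓)  01011(✓)  01101(✓)  01111(✓)  10000(✓)  10010(✓)  10011(✓)  10100(✓)  10101(✓)  10110(✓)  10111(✓)  11001(✓)  11010(✓)  11100(✓)  11110(✓)  11111(✓)
size-2^1 implicants → -0000(✓)  -0100(✓)  -0101(✓)  -1001  -1111  0-000(✓)  0-001(✓)  0-101(✓)  00-00(✓)  00-01(✓)  0000-(✓)  0010-(✓)  01-01(✓)  01-11(✓)  010-1(✓)  0100-(✓)  011-1(✓)  1-010(✓)  1-100(✓)  1-110(✓)  1-111(✓)  10-00(✓)  10-10(✓)  10-11(✓)  100-0(✓)  1001-(✓)  101-0(✓)  101-1(✓)  1010-(✓)  1011-(✓)  11-10(✓)  111-0(✓)  1111-(✓)
size-2^2 implicants → -0-00  -010-  0--01  0-00-  00-0-  01--1  1--10  1-1-0  1-11-  10--0  10-1-  101--
Unchecked terms (primes): -0-00, -010-, -1001, -1111, 0--01, 0-00-, 00-0-, 01--1, 1--10, 1-1-0, 1-11-, 10--0, 10-1-, 101--
Minterm coverage:
  m0 ⊆ -0-00,0-00-,00-0-
  m1 ⊆ 0--01,0-00-,00-0-
  m4 ⊆ -0-00,-010-,00-0-
  m11 ⊆ 01--1 [E]
  m13 ⊆ 0--01,01--1
  m15 ⊆ -1111,01--1
  m16 ⊆ -0-00,10--0
  m18 ⊆ 1--10,10--0,10-1-
  m19 ⊆ 10-1- [E]
  m21 ⊆ -010-,101--
  m22 ⊆ 1--10,1-1-0,1-11-,10--0,10-1-,101--
  m23 ⊆ 1-11-,10-1-,101--
  m25 ⊆ -1001 [E]
  m26 ⊆ 1--10 [E]
  m28 ⊆ 1-1-0 [E]
  m30 ⊆ 1--10,1-1-0,1-11-
  m31 ⊆ -1111,1-11-
E = {-1001, 01--1, 1--10, 1-1-0, 10-1-}

5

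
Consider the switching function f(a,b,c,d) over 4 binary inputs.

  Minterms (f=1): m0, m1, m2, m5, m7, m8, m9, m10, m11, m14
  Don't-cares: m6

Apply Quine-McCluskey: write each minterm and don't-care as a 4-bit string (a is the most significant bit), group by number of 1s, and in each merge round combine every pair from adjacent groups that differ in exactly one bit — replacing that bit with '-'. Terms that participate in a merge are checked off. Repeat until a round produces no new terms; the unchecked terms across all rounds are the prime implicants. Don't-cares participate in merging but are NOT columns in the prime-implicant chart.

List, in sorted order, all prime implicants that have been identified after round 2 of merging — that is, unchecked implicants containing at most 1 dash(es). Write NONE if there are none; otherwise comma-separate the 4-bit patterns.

0-01, 01-1, 011-

Round 0: 0000✓ 0001✓ 0010✓ 0101✓ 0110✓ 0111✓ 1000✓ 1001✓ 1010✓ 1011✓ 1110✓
Round 1: -000✓ -001✓ -010✓ -110✓ 0-01 0-10✓ 00-0✓ 000-✓ 01-1 011- 1-10✓ 10-0✓ 10-1✓ 100-✓ 101-✓
Round 2: --10 -0-0 -00- 10--
PIs = {--10, -0-0, -00-, 0-01, 01-1, 011-, 10--}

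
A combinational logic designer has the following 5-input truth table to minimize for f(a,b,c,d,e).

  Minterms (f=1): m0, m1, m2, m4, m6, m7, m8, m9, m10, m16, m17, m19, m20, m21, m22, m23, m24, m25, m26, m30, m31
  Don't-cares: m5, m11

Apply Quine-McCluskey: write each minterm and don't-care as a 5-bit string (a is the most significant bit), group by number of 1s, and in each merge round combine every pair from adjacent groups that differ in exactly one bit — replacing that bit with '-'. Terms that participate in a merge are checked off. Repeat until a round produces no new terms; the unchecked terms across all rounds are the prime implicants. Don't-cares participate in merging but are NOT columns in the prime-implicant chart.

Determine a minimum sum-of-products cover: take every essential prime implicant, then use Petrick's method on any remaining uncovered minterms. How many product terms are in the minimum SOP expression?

size-2^0 implicants → 00000(✓)  00001(✓)  00010(✓)  00100(✓)  00101(✓)  00110(✓)  00111(✓)  01000(✓)  01001(✓)  01010(✓)  01011(✓)  10000(✓)  10001(✓)  10011(✓)  10100(✓)  10101(✓)  10110(✓)  10111(✓)  11000(✓)  11001(✓)  11010(✓)  11110(✓)  11111(✓)
size-2^1 implicants → -0000(✓)  -0001(✓)  -0100(✓)  -0101(✓)  -0110(✓)  -0111(✓)  -1000(✓)  -1001(✓)  -1010(✓)  0-000(✓)  0-001(✓)  0-010(✓)  00-00(✓)  00-01(✓)  00-10(✓)  000-0(✓)  0000-(✓)  001-0(✓)  001-1(✓)  0010-(✓)  0011-(✓)  010-0(✓)  010-1(✓)  0100-(✓)  0101-(✓)  1-000(✓)  1-001(✓)  1-110(✓)  1-111(✓)  10-00(✓)  10-01(✓)  10-11(✓)  100-1(✓)  1000-(✓)  101-0(✓)  101-1(✓)  1010-(✓)  1011-(✓)  11-10  110-0(✓)  1100-(✓)  1111-(✓)
size-2^2 implicants → --000(✓)  --001(✓)  -0-00(✓)  -0-01(✓)  -000-(✓)  -01-0(✓)  -01-1(✓)  -010-(✓)  -011-(✓)  -10-0  -100-(✓)  0-0-0  0-00-(✓)  00--0  00-0-(✓)  001--(✓)  010--  1-00-(✓)  1-11-  10--1  10-0-(✓)  101--(✓)
size-2^3 implicants → --00-  -0-0-  -01--
Unchecked terms (primes): --00-, -0-0-, -01--, -10-0, 0-0-0, 00--0, 010--, 1-11-, 10--1, 11-10
Minterm coverage:
  m0 ⊆ --00-,-0-0-,0-0-0,00--0
  m1 ⊆ --00-,-0-0-
  m2 ⊆ 0-0-0,00--0
  m4 ⊆ -0-0-,-01--,00--0
  m6 ⊆ -01--,00--0
  m7 ⊆ -01-- [E]
  m8 ⊆ --00-,-10-0,0-0-0,010--
  m9 ⊆ --00-,010--
  m10 ⊆ -10-0,0-0-0,010--
  m16 ⊆ --00-,-0-0-
  m17 ⊆ --00-,-0-0-,10--1
  m19 ⊆ 10--1 [E]
  m20 ⊆ -0-0-,-01--
  m21 ⊆ -0-0-,-01--,10--1
  m22 ⊆ -01--,1-11-
  m23 ⊆ -01--,1-11-,10--1
  m24 ⊆ --00-,-10-0
  m25 ⊆ --00- [E]
  m26 ⊆ -10-0,11-10
  m30 ⊆ 1-11-,11-10
  m31 ⊆ 1-11- [E]
E = {--00-, -01--, 1-11-, 10--1}
Petrick residual → -10-0, 0-0-0
Cover = c'd' + b'c + bc'e' + a'c'e' + acd + ab'e  |cover|=6

6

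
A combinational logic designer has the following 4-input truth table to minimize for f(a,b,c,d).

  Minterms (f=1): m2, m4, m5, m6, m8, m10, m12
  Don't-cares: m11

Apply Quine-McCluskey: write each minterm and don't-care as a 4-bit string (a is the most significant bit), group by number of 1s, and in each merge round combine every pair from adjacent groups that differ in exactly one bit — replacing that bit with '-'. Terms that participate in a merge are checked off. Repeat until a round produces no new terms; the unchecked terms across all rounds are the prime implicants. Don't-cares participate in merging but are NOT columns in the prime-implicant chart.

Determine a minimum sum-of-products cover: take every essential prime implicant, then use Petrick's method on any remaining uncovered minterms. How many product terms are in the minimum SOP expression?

4

Round 0: 0010✓ 0100✓ 0101✓ 0110✓ 1000✓ 1010✓ 1011✓ 1100✓
Round 1: -010 -100 0-10 01-0 010- 1-00 10-0 101-
PIs = {-010, -100, 0-10, 01-0, 010-, 1-00, 10-0, 101-}
Coverage chart:
  m2: -010,0-10
  m4: -100,01-0,010-
  m5: 010- ←essential
  m6: 0-10,01-0
  m8: 1-00,10-0
  m10: -010,10-0,101-
  m12: -100,1-00
Essential: 010-
Petrick residual → -010, 0-10, 1-00
Min cover (4 terms): b'cd' + a'cd' + a'bc' + ac'd'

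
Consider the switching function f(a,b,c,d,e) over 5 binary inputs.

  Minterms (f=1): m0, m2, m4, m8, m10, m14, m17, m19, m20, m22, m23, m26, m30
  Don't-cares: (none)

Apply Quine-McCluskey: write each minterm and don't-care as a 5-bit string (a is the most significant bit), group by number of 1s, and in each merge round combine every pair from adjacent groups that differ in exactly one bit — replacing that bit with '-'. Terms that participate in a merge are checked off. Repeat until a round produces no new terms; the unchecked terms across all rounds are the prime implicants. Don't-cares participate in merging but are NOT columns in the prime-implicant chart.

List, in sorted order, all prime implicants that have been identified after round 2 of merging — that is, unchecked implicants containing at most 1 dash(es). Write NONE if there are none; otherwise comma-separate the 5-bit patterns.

-0100, 00-00, 1-110, 10-11, 100-1, 101-0, 1011-

Round 0: 00000✓ 00010✓ 00100✓ 01000✓ 01010✓ 01110✓ 10001✓ 10011✓ 10100✓ 10110✓ 10111✓ 11010✓ 11110✓
Round 1: -0100 -1010✓ -1110✓ 0-000✓ 0-010✓ 00-00 000-0✓ 01-10✓ 010-0✓ 1-110 10-11 100-1 101-0 1011- 11-10✓
Round 2: -1-10 0-0-0
PIs = {-0100, -1-10, 0-0-0, 00-00, 1-110, 10-11, 100-1, 101-0, 1011-}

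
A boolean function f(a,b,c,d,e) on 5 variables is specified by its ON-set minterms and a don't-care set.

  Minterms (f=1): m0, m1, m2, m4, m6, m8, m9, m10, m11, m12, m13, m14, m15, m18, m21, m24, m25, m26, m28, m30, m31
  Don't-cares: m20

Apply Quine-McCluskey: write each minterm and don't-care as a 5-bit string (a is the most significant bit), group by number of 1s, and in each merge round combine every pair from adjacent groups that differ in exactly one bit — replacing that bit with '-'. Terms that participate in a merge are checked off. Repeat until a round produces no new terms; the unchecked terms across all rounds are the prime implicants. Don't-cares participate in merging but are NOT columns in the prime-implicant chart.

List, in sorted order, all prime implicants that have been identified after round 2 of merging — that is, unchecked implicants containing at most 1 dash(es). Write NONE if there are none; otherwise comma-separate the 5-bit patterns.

Round 0: 00000✓ 00001✓ 00010✓ 00100✓ 00110✓ 01000✓ 01001✓ 01010✓ 01011✓ 01100✓ 01101✓ 01110✓ 01111✓ 10010✓ 10100✓ 10101✓ 11000✓ 11001✓ 11010✓ 11100✓ 11110✓ 11111✓
Round 1: -0010✓ -0100✓ -1000✓ -1001✓ -1010✓ -1100✓ -1110✓ -1111✓ 0-000✓ 0-001✓ 0-010✓ 0-100✓ 0-110✓ 00-00✓ 00-10✓ 000-0✓ 0000-✓ 001-0✓ 01-00✓ 01-01✓ 01-10✓ 01-11✓ 010-0✓ 010-1✓ 0100-✓ 0101-✓ 011-0✓ 011-1✓ 0110-✓ 0111-✓ 1-010✓ 1-100✓ 1010- 11-00✓ 11-10✓ 110-0✓ 1100-✓ 111-0✓ 1111-✓
Round 2: --010 --100 -1-00✓ -1-10✓ -10-0✓ -100- -11-0✓ -111- 0--00✓ 0--10✓ 0-0-0✓ 0-00- 0-1-0✓ 00--0✓ 01--0✓ 01--1✓ 01-0-✓ 01-1-✓ 010--✓ 011--✓ 11--0✓
Round 3: -1--0 0---0 01---
PIs = {--010, --100, -1--0, -100-, -111-, 0---0, 0-00-, 01---, 1010-}

1010-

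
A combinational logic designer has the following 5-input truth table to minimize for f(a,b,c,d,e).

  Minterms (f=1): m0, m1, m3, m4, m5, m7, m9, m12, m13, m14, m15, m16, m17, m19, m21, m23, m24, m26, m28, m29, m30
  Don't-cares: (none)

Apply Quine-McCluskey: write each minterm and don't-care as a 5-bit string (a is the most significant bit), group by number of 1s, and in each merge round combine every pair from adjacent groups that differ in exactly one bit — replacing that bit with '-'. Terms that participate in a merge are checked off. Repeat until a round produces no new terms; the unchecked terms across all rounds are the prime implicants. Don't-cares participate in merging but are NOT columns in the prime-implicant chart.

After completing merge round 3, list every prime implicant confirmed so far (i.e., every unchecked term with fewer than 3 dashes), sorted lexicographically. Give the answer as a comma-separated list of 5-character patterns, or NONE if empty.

--101, -000-, -11-0, -110-, 0--01, 0-1-1, 0-10-, 00-0-, 011--, 1-000, 11--0

Round 0: 00000✓ 00001✓ 00011✓ 00100✓ 00101✓ 00111✓ 01001✓ 01100✓ 01101✓ 01110✓ 01111✓ 10000✓ 10001✓ 10011✓ 10101✓ 10111✓ 11000✓ 11010✓ 11100✓ 11101✓ 11110✓
Round 1: -0000✓ -0001✓ -0011✓ -0101✓ -0111✓ -1100✓ -1101✓ -1110✓ 0-001✓ 0-100✓ 0-101✓ 0-111✓ 00-00✓ 00-01✓ 00-11✓ 000-1✓ 0000-✓ 001-1✓ 0010-✓ 01-01✓ 011-0✓ 011-1✓ 0110-✓ 0111-✓ 1-000 1-101✓ 10-01✓ 10-11✓ 100-1✓ 1000-✓ 101-1✓ 11-00✓ 11-10✓ 110-0✓ 111-0✓ 1110-✓
Round 2: --101 -0-01✓ -0-11✓ -00-1✓ -000- -01-1✓ -11-0 -110- 0--01 0-1-1 0-10- 00--1✓ 00-0- 011-- 10--1✓ 11--0
Round 3: -0--1
PIs = {--101, -0--1, -000-, -11-0, -110-, 0--01, 0-1-1, 0-10-, 00-0-, 011--, 1-000, 11--0}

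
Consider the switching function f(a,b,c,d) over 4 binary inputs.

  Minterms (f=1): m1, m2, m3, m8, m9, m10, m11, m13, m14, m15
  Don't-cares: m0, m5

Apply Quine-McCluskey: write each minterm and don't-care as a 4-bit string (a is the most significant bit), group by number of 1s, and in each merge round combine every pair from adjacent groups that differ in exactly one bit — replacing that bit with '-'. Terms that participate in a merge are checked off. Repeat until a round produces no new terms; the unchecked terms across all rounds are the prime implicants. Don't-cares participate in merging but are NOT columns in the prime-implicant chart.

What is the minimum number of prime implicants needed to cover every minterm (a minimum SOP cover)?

3

size-2^0 implicants → 0000(✓)  0001(✓)  0010(✓)  0011(✓)  0101(✓)  1000(✓)  1001(✓)  1010(✓)  1011(✓)  1101(✓)  1110(✓)  1111(✓)
size-2^1 implicants → -000(✓)  -001(✓)  -010(✓)  -011(✓)  -101(✓)  0-01(✓)  00-0(✓)  00-1(✓)  000-(✓)  001-(✓)  1-01(✓)  1-10(✓)  1-11(✓)  10-0(✓)  10-1(✓)  100-(✓)  101-(✓)  11-1(✓)  111-(✓)
size-2^2 implicants → --01  -0-0(✓)  -0-1(✓)  -00-(✓)  -01-(✓)  00--(✓)  1--1  1-1-  10--(✓)
size-2^3 implicants → -0--
Unchecked terms (primes): --01, -0--, 1--1, 1-1-
Minterm coverage:
  m1 ⊆ --01,-0--
  m2 ⊆ -0-- [E]
  m3 ⊆ -0-- [E]
  m8 ⊆ -0-- [E]
  m9 ⊆ --01,-0--,1--1
  m10 ⊆ -0--,1-1-
  m11 ⊆ -0--,1--1,1-1-
  m13 ⊆ --01,1--1
  m14 ⊆ 1-1- [E]
  m15 ⊆ 1--1,1-1-
E = {-0--, 1-1-}
Petrick residual → --01
Cover = c'd + b' + ac  |cover|=3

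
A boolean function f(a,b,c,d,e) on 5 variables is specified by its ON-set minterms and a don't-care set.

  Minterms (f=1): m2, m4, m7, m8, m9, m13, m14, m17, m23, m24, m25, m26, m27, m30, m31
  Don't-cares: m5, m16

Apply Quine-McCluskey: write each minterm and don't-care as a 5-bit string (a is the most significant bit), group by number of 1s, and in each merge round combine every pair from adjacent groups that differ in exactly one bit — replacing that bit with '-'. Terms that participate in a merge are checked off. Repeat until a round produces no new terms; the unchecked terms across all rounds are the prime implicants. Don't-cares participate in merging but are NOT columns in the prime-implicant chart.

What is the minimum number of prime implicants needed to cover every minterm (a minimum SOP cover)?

size-2^0 implicants → 00010  00100(✓)  00101(✓)  00111(✓)  01000(✓)  01001(✓)  01101(✓)  01110(✓)  10000(✓)  10001(✓)  10111(✓)  11000(✓)  11001(✓)  11010(✓)  11011(✓)  11110(✓)  11111(✓)
size-2^1 implicants → -0111  -1000(✓)  -1001(✓)  -1110  0-101  001-1  0010-  01-01  0100-(✓)  1-000(✓)  1-001(✓)  1-111  1000-(✓)  11-10(✓)  11-11(✓)  110-0(✓)  110-1(✓)  1100-(✓)  1101-(✓)  1111-(✓)
size-2^2 implicants → -100-  1-00-  11-1-  110--
Unchecked terms (primes): -0111, -100-, -1110, 0-101, 00010, 001-1, 0010-, 01-01, 1-00-, 1-111, 11-1-, 110--
Minterm coverage:
  m2 ⊆ 00010 [E]
  m4 ⊆ 0010- [E]
  m7 ⊆ -0111,001-1
  m8 ⊆ -100- [E]
  m9 ⊆ -100-,01-01
  m13 ⊆ 0-101,01-01
  m14 ⊆ -1110 [E]
  m17 ⊆ 1-00- [E]
  m23 ⊆ -0111,1-111
  m24 ⊆ -100-,1-00-,110--
  m25 ⊆ -100-,1-00-,110--
  m26 ⊆ 11-1-,110--
  m27 ⊆ 11-1-,110--
  m30 ⊆ -1110,11-1-
  m31 ⊆ 1-111,11-1-
E = {-100-, -1110, 00010, 0010-, 1-00-}
Petrick residual → -0111, 0-101, 11-1-
Cover = b'cde + bc'd' + bcde' + a'cd'e + a'b'c'de' + a'b'cd' + ac'd' + abd  |cover|=8

8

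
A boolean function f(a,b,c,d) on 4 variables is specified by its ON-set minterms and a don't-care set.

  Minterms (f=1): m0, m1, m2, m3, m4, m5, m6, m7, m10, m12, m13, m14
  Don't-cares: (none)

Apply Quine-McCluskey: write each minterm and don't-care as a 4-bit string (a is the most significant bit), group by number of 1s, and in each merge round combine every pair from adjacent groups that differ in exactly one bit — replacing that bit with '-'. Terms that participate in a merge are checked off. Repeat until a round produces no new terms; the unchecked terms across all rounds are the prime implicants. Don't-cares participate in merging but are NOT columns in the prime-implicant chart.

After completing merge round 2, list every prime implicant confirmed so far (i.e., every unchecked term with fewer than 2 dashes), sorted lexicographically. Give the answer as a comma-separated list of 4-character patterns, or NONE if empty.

[col 0] 0000*, 0001*, 0010*, 0011*, 0100*, 0101*, 0110*, 0111*, 1010*, 1100*, 1101*, 1110*
[col 1] -010*, -100*, -101*, -110*, 0-00*, 0-01*, 0-10*, 0-11*, 00-0*, 00-1*, 000-*, 001-*, 01-0*, 01-1*, 010-*, 011-*, 1-10*, 11-0*, 110-*
[col 2] --10, -1-0, -10-, 0--0*, 0--1*, 0-0-*, 0-1-*, 00--*, 01--*
[col 3] 0---
Prime implicants: --10, -1-0, -10-, 0---

NONE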